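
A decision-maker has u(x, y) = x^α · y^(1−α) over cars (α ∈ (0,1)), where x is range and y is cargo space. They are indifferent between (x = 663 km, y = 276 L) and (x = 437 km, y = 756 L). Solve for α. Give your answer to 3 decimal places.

Indifference: 663^α · 276^(1−α) = 437^α · 756^(1−α).
(663/437)^α = (756/276)^(1−α); take logs: α·ln(663/437) = (1−α)·ln(756/276), i.e. α·0.416842 = (1−α)·1.007641.
So α/(1−α) = (1.007641)/(0.416842) = 2.417321, and α = 2.417321/3.417321 ≈ 0.707.

α ≈ 0.707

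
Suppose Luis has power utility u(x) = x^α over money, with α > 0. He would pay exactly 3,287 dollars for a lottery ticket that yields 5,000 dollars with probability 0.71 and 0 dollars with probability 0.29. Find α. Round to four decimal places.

α ≈ 0.8165

Since u(0) = 0, the lottery's EU is 0.71·5000^α.
Indifference: 3287^α = 0.71·5000^α, so (3287/5000)^α = 0.71.
Take logs: α = ln 0.71 / ln(3287/5000) ≈ 0.816498.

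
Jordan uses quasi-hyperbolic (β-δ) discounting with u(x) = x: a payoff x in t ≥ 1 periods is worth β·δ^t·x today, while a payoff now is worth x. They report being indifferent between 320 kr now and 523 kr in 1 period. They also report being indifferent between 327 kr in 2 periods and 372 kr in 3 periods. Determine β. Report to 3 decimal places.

β ≈ 0.696

The second indifference involves only future payoffs, so β cancels: β·δ^2·327 = β·δ^3·372, giving δ = 327/372 = 0.87903.
Now use the now-vs-future pair: 320 = β·δ·523 gives β = 320/(0.87903·523) ≈ 0.696.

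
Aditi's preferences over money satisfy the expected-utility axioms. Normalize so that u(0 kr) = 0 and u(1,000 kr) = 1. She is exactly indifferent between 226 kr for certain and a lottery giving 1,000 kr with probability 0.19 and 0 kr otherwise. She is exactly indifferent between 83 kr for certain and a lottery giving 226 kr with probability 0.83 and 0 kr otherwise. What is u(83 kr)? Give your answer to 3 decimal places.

The first gamble pins u(226 kr): it must equal 0.19·1 + 0.81·0 = 0.19.
Then u(83 kr) = 0.83·u(226 kr) + 0.17·u(0 kr) = 0.83·0.19 + 0.17·0.00 = 0.1577.

0.158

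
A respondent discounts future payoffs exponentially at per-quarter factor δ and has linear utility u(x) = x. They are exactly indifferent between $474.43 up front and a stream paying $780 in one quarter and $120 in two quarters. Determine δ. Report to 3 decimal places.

Present value of the stream is 780·δ + 120·δ². Indifference gives 780δ + 120δ² = 474.43.
So 120δ² + 780δ − 474.43 = 0.
The positive root is δ = [−780 + √(780² + 4·120·474.43)] / (2·120) = (−780 + 914.399)/240 ≈ 0.560.

δ ≈ 0.560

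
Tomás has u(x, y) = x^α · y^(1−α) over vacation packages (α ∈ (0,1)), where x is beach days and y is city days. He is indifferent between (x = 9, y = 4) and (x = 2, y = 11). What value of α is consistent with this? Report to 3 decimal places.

Indifference: 9^α · 4^(1−α) = 2^α · 11^(1−α).
Rearrange to (9/2)^α = (11/4)^(1−α) and take logs: α·1.504077 = (1−α)·1.011601.
With A = 1.504077 and B = 1.011601: α·A = (1−α)·B, so α = B/(A+B) = 1.011601/2.515678 ≈ 0.402.

α ≈ 0.402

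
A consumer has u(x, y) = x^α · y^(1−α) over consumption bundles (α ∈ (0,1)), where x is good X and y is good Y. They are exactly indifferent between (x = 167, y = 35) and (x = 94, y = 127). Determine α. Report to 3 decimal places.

α ≈ 0.692

Indifference: 167^α · 35^(1−α) = 94^α · 127^(1−α).
(167/94)^α = (127/35)^(1−α); take logs: α·ln(167/94) = (1−α)·ln(127/35), i.e. α·0.574699 = (1−α)·1.288839.
With A = 0.574699 and B = 1.288839: α·A = (1−α)·B, so α = B/(A+B) = 1.288839/1.863538 ≈ 0.692.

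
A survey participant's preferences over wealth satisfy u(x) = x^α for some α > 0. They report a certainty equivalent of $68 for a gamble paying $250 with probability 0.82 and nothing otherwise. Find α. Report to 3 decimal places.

The lottery's expected utility is 0.82·u(250) + 0.18·u(0) = 0.82·250^α (since u(0) = 0 for α > 0).
Equating: 68^α = 0.82·250^α, i.e. 0.2720^α = 0.82.
α = ln(0.82) / ln(68/250) = -0.198451/-1.301953 ≈ 0.152.

α ≈ 0.152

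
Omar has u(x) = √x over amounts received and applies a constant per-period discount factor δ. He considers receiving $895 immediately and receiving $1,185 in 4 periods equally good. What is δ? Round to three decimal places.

Equating discounted utilities: u(895) = δ^4·u(1185) ⇒ δ^4 = u(895)/u(1185).
Since u(x) = √x, δ^4 = √(895/1185) = 0.86907.
Taking the 4th root: δ = 0.86907^(1/4) ≈ 0.966.

δ ≈ 0.966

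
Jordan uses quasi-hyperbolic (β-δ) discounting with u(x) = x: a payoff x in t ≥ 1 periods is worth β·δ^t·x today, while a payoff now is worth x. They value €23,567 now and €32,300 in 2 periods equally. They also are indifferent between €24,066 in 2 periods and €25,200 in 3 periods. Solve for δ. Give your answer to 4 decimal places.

δ ≈ 0.9550

Both payoffs in the second observation are in the future, so β drops out: δ^2·24066 = δ^3·25200 ⇒ δ = 24066/25200 = 0.95500.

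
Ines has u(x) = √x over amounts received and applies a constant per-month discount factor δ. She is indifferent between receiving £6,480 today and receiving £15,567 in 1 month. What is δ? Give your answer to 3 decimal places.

The payoff in 1 month is discounted by δ, so u(6480) = δ·u(15567) and δ = u(6480)/u(15567).
With u(x) = √x: δ = √6480/√15567 = √(6480/15567) = 0.64519.

δ ≈ 0.645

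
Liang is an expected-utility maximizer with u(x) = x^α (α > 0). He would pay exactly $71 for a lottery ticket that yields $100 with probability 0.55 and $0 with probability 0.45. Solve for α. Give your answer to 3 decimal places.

The lottery's expected utility is 0.55·u(100) + 0.45·u(0) = 0.55·100^α (since u(0) = 0 for α > 0).
Indifference: 71^α = 0.55·100^α, so (71/100)^α = 0.55.
Taking logs: α·ln(71/100) = ln(0.55), so α = -0.597837 / -0.342490 ≈ 1.746.

α ≈ 1.746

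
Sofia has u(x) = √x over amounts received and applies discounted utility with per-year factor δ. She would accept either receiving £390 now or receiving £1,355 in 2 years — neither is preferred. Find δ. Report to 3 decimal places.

The payoff in 2 years is discounted by δ^2, so u(390) = δ^2·u(1355) and δ^2 = u(390)/u(1355).
Since u(x) = √x, δ^2 = √(390/1355) = 0.53649.
So δ = 0.53649^(1/2) ≈ 0.732.

δ ≈ 0.732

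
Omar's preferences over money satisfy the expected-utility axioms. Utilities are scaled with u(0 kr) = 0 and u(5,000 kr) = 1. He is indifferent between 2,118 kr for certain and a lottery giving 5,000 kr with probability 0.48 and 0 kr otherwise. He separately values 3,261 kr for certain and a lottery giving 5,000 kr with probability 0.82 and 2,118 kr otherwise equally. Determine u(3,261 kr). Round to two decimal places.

0.91

From the first indifference, u(2,118 kr) = 0.48·u(5,000 kr) + 0.52·u(0 kr) = 0.48·1 + 0.52·0 = 0.48.
Then u(3,261 kr) = 0.82·u(5,000 kr) + 0.18·u(2,118 kr) = 0.82·1.00 + 0.18·0.48 = 0.9064.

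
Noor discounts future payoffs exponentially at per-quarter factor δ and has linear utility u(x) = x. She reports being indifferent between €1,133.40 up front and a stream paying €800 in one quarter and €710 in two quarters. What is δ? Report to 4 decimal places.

The stream is worth 800δ + 710δ² today, so 800δ + 710δ² = 1133.40.
That is, 710δ² + 800δ − 1133.40 = 0, a quadratic in δ.
δ = (−800 + √(800² + 4·710·1133.40)) / (2·710) = (−800 + √3858856.00) / 1420 ≈ 0.8200.

δ ≈ 0.8200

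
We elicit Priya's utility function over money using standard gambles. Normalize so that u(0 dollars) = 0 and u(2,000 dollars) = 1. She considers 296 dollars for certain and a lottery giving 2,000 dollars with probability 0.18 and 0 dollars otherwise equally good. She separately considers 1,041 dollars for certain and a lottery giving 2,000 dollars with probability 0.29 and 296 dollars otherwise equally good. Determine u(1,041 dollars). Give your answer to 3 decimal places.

0.418

First, u(296 dollars) = 0.18·u(2,000 dollars) + 0.82·u(0 dollars) = 0.18.
Chaining: u(1,041 dollars) = 0.29·1.00 + 0.71·0.18 = 0.4178.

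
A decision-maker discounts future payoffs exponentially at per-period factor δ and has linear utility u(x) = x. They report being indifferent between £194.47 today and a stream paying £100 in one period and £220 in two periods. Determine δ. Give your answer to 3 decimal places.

Present value of the stream is 100·δ + 220·δ². Indifference gives 100δ + 220δ² = 194.47.
That is, 220δ² + 100δ − 194.47 = 0, a quadratic in δ.
By the quadratic formula (taking the positive root), δ = (−100 + √181133.60) / 440 ≈ 0.740.

δ ≈ 0.740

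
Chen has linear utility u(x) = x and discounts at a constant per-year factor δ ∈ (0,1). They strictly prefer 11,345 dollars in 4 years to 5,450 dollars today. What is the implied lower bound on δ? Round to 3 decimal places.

δ > 0.833

The preference means 5450 < δ^4·11345.
So δ^4 > 5450/11345 = 0.48039; taking the 4th root of both positive sides preserves the inequality.
δ > (5450/11345)^(1/4) ≈ 0.833.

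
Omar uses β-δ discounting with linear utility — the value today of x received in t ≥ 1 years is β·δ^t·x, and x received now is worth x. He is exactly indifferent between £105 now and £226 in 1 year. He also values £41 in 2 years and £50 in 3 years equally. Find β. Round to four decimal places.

β ≈ 0.5666

Both payoffs in the second observation are in the future, so β drops out: δ^2·41 = δ^3·50 ⇒ δ = 41/50 = 0.82000.
The first indifference: 105 = β·δ·226, so β = 105/(δ·226) = 105/(0.82000·226) ≈ 0.5666.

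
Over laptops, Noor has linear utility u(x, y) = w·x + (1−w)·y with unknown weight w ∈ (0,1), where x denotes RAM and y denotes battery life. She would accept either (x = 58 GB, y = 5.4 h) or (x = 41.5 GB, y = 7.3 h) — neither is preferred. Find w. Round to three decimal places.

Equating utilities: w·58 + (1−w)·5.4 = w·41.5 + (1−w)·7.3.
Collecting terms: w·16.5 = (1−w)·1.9.
Hence w = 1.9/(16.5+1.9) = 1.9/18.4 = 0.103.

w = 0.103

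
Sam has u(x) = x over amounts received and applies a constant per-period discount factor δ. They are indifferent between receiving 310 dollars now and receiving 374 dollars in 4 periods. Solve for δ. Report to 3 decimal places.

δ ≈ 0.954

The payoff in 4 periods is discounted by δ^4, so u(310) = δ^4·u(374) and δ^4 = u(310)/u(374).
With u(x) = x: δ^4 = 310/374 = 0.82888.
Taking the 4th root: δ = 0.82888^(1/4) ≈ 0.954.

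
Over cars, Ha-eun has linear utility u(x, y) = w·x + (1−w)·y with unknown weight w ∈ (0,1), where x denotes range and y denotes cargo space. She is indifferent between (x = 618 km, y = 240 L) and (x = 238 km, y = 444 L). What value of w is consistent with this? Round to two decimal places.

u(618,240) = u(238,444) means w·618 + (1−w)·240 = w·238 + (1−w)·444.
Rearranging, 380·w − 204·(1−w) = 0.
So w/(1−w) = 204/380 = 0.5368, giving w = 204/(380+204) = 0.35.

w = 0.35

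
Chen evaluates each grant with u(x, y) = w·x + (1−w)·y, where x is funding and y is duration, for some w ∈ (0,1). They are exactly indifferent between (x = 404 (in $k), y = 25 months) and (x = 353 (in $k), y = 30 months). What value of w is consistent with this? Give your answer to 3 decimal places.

w = 0.089

Indifference: w·404 + (1−w)·25 = w·353 + (1−w)·30.
Rearranging, 51·w − 5·(1−w) = 0.
Hence w = 5/(51+5) = 5/56 = 0.089.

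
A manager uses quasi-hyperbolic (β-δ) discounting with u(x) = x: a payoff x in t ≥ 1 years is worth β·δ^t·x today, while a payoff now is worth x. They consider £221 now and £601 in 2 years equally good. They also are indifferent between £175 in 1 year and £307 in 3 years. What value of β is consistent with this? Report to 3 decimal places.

β ≈ 0.645

From the later pair, β·δ^1·175 = β·δ^3·307; dividing through, δ^2 = 175/307 = 0.57003, so δ = 0.75501.
Now use the now-vs-future pair: 221 = β·δ^2·601 gives β = 221/(0.57003·601) ≈ 0.645.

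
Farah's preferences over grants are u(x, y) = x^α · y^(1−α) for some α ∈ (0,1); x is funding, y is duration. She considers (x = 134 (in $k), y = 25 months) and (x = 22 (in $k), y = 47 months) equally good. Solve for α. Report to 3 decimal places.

α ≈ 0.259

Indifference: 134^α · 25^(1−α) = 22^α · 47^(1−α).
(134/22)^α = (47/25)^(1−α); take logs: α·ln(134/22) = (1−α)·ln(47/25), i.e. α·1.806797 = (1−α)·0.631272.
With A = 1.806797 and B = 0.631272: α·A = (1−α)·B, so α = B/(A+B) = 0.631272/2.438069 ≈ 0.259.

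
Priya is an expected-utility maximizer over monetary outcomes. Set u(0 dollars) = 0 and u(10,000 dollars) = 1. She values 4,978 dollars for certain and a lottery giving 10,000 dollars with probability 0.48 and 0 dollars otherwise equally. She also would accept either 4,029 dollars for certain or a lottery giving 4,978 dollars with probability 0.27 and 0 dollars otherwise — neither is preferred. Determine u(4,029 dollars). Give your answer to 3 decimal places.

The first gamble pins u(4,978 dollars): it must equal 0.48·1 + 0.52·0 = 0.48.
Chaining: u(4,029 dollars) = 0.27·0.48 + 0.73·0.00 = 0.1296.

0.130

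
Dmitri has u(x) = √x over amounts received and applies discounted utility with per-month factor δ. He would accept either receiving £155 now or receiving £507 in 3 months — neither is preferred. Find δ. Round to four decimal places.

Indifference means u(155) = δ^3 · u(507), so δ^3 = u(155)/u(507).
Since u(x) = √x, δ^3 = √(155/507) = 0.55292.
So δ = 0.55292^(1/3) ≈ 0.8208.

δ ≈ 0.8208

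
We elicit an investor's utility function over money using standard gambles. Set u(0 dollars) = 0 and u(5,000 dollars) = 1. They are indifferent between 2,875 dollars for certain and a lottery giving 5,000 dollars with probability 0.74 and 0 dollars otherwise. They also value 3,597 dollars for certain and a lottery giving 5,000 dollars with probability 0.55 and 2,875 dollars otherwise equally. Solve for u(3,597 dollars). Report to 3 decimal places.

0.883

From the first indifference, u(2,875 dollars) = 0.74·u(5,000 dollars) + 0.26·u(0 dollars) = 0.74·1 + 0.26·0 = 0.74.
Chaining: u(3,597 dollars) = 0.55·1.00 + 0.45·0.74 = 0.8830.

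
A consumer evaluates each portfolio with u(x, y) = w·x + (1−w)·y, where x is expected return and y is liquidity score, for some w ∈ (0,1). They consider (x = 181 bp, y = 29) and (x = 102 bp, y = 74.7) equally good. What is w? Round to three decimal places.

w = 0.366

u(181,29) = u(102,74.7) means w·181 + (1−w)·29 = w·102 + (1−w)·74.7.
w·(181−102) = (1−w)·(74.7−29), i.e. w·79 = (1−w)·45.7.
So w/(1−w) = 45.7/79 = 0.5785, giving w = 45.7/(79+45.7) = 0.366.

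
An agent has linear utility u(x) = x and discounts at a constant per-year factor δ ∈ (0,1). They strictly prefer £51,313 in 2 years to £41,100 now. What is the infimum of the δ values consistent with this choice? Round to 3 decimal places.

δ > 0.895

The preference means 41100 < δ^2·51313.
Dividing by 51313: δ^2 > 0.80097. Both sides are positive, so the square root keeps the direction.
δ > 0.80097^(1/2) = 0.895.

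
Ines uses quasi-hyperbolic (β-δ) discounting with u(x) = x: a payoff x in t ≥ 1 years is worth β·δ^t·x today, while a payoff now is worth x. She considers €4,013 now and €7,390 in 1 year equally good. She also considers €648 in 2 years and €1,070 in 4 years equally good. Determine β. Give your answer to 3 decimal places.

β ≈ 0.698

From the later pair, β·δ^2·648 = β·δ^4·1070; dividing through, δ^2 = 648/1070 = 0.60561, so δ = 0.77821.
The first indifference: 4013 = β·δ·7390, so β = 4013/(δ·7390) = 4013/(0.77821·7390) ≈ 0.698.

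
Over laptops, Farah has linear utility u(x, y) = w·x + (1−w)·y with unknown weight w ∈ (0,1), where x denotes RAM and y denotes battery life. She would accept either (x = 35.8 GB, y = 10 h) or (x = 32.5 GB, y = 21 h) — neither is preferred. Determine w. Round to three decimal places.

w = 0.769

Equating utilities: w·35.8 + (1−w)·10 = w·32.5 + (1−w)·21.
Collecting terms: w·3.3 = (1−w)·11.
So w/(1−w) = 11/3.3 = 3.3333, giving w = 11/(3.3+11) = 0.769.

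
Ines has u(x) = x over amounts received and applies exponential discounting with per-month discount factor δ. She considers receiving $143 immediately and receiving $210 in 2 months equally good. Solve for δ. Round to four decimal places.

Equating discounted utilities: u(143) = δ^2·u(210) ⇒ δ^2 = u(143)/u(210).
With u(x) = x: δ^2 = 143/210 = 0.68095.
Taking the square root: δ = 0.68095^(1/2) ≈ 0.8252.

δ ≈ 0.8252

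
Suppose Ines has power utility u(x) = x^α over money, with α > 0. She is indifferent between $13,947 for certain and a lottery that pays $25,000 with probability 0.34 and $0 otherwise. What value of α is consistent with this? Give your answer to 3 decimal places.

Since u(0) = 0, the lottery's EU is 0.34·25000^α.
Setting u(13947) equal to that: 13947^α = 0.34·25000^α ⇒ (13947/25000)^α = 0.34.
Taking logs: α·ln(13947/25000) = ln(0.34), so α = -1.078810 / -0.583611 ≈ 1.849.

α ≈ 1.849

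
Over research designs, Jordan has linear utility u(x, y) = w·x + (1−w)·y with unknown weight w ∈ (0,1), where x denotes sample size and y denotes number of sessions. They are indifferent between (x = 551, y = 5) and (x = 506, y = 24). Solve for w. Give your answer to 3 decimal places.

w = 0.297

u(551,5) = u(506,24) means w·551 + (1−w)·5 = w·506 + (1−w)·24.
Rearranging, 45·w − 19·(1−w) = 0.
The marginal rate of substitution is 19/45, so w = 19/(45+19) = 0.297.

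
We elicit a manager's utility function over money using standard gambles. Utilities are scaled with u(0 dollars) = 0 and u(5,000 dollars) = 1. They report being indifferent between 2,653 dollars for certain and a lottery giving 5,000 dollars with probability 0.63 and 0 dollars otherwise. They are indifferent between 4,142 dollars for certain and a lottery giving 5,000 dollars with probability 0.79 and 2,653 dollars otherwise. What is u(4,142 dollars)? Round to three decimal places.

0.922

First, u(2,653 dollars) = 0.63·u(5,000 dollars) + 0.37·u(0 dollars) = 0.63.
The second indifference gives u(4,142 dollars) = 0.79·u(5,000 dollars) + 0.21·u(2,653 dollars) = 0.79·1.00 + 0.21·0.63 = 0.9223.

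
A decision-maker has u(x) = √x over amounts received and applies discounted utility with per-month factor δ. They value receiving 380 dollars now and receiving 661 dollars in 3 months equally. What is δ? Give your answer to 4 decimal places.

δ ≈ 0.9119

Equating discounted utilities: u(380) = δ^3·u(661) ⇒ δ^3 = u(380)/u(661).
With u(x) = √x: δ^3 = √380/√661 = √(380/661) = 0.75821.
Hence δ = (0.75821)^(1/3) = 0.911865.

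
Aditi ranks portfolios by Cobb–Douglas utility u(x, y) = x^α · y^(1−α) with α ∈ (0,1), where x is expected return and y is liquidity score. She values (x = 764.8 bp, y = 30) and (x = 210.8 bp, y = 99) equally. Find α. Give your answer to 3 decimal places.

Indifference: 764.8^α · 30^(1−α) = 210.8^α · 99^(1−α).
Rearrange to (764.8/210.8)^α = (99/30)^(1−α) and take logs: α·1.288705 = (1−α)·1.193922.
Thus α·(2.482627) = 1.193922, so α = 1.193922/2.482627 ≈ 0.481.

α ≈ 0.481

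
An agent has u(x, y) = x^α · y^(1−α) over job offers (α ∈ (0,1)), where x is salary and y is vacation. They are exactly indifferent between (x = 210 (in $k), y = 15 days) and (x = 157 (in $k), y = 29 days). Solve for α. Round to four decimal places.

The Cobb–Douglas utilities coincide, so 210^α·15^(1−α) = 157^α·29^(1−α).
(210/157)^α = (29/15)^(1−α); take logs: α·ln(210/157) = (1−α)·ln(29/15), i.e. α·0.2908617 = (1−α)·0.6592456.
So α/(1−α) = (0.6592456)/(0.2908617) = 2.2665260, and α = 2.2665260/3.2665260 ≈ 0.6939.

α ≈ 0.6939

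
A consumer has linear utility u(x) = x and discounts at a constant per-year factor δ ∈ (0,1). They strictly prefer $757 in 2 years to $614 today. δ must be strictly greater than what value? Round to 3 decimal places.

Under u(x) = x this choice says 614 < δ^2·757.
Dividing by 757: δ^2 > 0.81110. Both sides are positive, so the square root keeps the direction.
δ > 0.81110^(1/2) = 0.901.

δ > 0.901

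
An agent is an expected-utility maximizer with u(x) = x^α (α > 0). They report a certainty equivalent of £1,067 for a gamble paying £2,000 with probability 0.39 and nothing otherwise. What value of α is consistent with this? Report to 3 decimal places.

The lottery's expected utility is 0.39·u(2000) + 0.61·u(0) = 0.39·2000^α (since u(0) = 0 for α > 0).
Setting u(1067) equal to that: 1067^α = 0.39·2000^α ⇒ (1067/2000)^α = 0.39.
Take logs: α = ln 0.39 / ln(1067/2000) ≈ 1.49867.

α ≈ 1.499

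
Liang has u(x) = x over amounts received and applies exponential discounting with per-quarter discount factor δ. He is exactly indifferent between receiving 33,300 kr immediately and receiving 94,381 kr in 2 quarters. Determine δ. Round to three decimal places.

Indifference means u(33300) = δ^2 · u(94381), so δ^2 = u(33300)/u(94381).
With u(x) = x: δ^2 = 33300/94381 = 0.35283.
Hence δ = (0.35283)^(1/2) = 0.59399.

δ ≈ 0.594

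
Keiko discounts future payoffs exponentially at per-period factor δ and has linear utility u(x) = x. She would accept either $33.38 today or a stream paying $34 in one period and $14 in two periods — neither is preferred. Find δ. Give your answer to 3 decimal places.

Equating present values: 33.38 = 34δ + 14δ².
So 14δ² + 34δ − 33.38 = 0.
By the quadratic formula (taking the positive root), δ = (−34 + √3025.28) / 28 ≈ 0.750.

δ ≈ 0.750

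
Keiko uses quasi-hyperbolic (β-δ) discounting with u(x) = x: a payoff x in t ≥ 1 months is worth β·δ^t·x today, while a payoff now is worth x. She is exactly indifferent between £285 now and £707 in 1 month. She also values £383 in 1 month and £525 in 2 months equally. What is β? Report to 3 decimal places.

β ≈ 0.553

The second indifference involves only future payoffs, so β cancels: β·δ^1·383 = β·δ^2·525, giving δ = 383/525 = 0.72952.
Now use the now-vs-future pair: 285 = β·δ·707 gives β = 285/(0.72952·707) ≈ 0.553.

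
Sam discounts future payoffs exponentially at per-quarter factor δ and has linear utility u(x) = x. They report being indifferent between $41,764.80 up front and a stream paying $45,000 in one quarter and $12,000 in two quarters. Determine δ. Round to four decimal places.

δ ≈ 0.7700

Present value of the stream is 45000·δ + 12000·δ². Indifference gives 45000δ + 12000δ² = 41764.80.
That is, 12000δ² + 45000δ − 41764.80 = 0, a quadratic in δ.
δ = (−45000 + √(45000² + 4·12000·41764.80)) / (2·12000) = (−45000 + √4029710400.00) / 24000 ≈ 0.7700.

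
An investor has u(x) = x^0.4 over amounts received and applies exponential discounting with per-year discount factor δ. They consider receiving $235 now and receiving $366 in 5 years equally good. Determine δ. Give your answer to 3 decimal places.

δ ≈ 0.965

Equating discounted utilities: u(235) = δ^5·u(366) ⇒ δ^5 = u(235)/u(366).
Since u(x) = x^0.4, δ^5 = (235/366)^0.4 = 0.64208^0.4 = 0.83760.
Taking the 5th root: δ = 0.83760^(1/5) ≈ 0.965.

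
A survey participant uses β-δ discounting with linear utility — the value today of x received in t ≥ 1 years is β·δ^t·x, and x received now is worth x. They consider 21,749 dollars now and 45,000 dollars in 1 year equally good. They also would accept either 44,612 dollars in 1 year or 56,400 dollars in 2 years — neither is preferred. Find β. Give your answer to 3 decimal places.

Both payoffs in the second observation are in the future, so β drops out: δ^1·44612 = δ^2·56400 ⇒ δ = 44612/56400 = 0.79099.
Now use the now-vs-future pair: 21749 = β·δ·45000 gives β = 21749/(0.79099·45000) ≈ 0.611.

β ≈ 0.611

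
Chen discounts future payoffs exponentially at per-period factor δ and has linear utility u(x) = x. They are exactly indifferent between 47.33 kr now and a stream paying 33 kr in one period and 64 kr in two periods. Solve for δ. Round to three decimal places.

Equating present values: 47.33 = 33δ + 64δ².
So 64δ² + 33δ − 47.33 = 0.
By the quadratic formula (taking the positive root), δ = (−33 + √13205.48) / 128 ≈ 0.640.

δ ≈ 0.640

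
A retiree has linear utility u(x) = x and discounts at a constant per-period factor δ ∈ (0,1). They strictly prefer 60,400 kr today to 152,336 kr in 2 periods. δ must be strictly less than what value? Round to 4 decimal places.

The preference means 60400 > δ^2·152336.
So δ^2 < 60400/152336 = 0.39649; taking the square root of both positive sides preserves the inequality.
δ < 0.39649^(1/2) = 0.6297.

δ < 0.6297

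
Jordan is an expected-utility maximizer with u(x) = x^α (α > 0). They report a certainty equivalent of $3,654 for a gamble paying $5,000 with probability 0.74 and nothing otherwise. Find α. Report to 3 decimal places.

The lottery's expected utility is 0.74·u(5000) + 0.26·u(0) = 0.74·5000^α (since u(0) = 0 for α > 0).
Indifference: 3654^α = 0.74·5000^α, so (3654/5000)^α = 0.74.
Taking logs: α·ln(3654/5000) = ln(0.74), so α = -0.301105 / -0.313615 ≈ 0.960.

α ≈ 0.960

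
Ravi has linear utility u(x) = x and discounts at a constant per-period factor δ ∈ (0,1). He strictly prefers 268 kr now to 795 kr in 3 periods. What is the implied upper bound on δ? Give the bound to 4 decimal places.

δ < 0.6960

The preference means 268 > δ^3·795.
So δ^3 < 268/795 = 0.33711; taking the cube root of both positive sides preserves the inequality.
δ < (268/795)^(1/3) ≈ 0.6960.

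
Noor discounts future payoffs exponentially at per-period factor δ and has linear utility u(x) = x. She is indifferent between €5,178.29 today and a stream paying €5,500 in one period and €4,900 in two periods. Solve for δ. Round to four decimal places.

δ ≈ 0.6100

Equating present values: 5178.29 = 5500δ + 4900δ².
That is, 4900δ² + 5500δ − 5178.29 = 0, a quadratic in δ.
The positive root is δ = [−5500 + √(5500² + 4·4900·5178.29)] / (2·4900) = (−5500 + 11478.000)/9800 ≈ 0.6100.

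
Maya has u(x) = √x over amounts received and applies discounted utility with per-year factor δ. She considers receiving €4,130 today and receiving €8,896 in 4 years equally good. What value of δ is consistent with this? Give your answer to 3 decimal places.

Equating discounted utilities: u(4130) = δ^4·u(8896) ⇒ δ^4 = u(4130)/u(8896).
With u(x) = √x: δ^4 = √4130/√8896 = √(4130/8896) = 0.68136.
Hence δ = (0.68136)^(1/4) = 0.90854.

δ ≈ 0.909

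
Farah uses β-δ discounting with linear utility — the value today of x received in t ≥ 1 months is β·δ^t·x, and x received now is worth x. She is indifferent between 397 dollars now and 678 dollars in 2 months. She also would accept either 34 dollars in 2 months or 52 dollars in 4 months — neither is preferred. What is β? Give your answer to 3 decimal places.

Both payoffs in the second observation are in the future, so β drops out: δ^2·34 = δ^4·52 ⇒ δ^2 = 34/52 = 0.65385, so δ = 0.80861.
The first indifference: 397 = β·δ^2·678, so β = 397/(δ^2·678) = 397/(0.65385·678) ≈ 0.896.

β ≈ 0.896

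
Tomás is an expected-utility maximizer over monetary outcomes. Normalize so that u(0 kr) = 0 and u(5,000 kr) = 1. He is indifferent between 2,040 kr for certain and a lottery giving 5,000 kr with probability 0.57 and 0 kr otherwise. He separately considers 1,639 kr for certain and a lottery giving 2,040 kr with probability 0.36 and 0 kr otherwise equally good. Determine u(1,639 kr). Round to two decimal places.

0.21

From the first indifference, u(2,040 kr) = 0.57·u(5,000 kr) + 0.43·u(0 kr) = 0.57·1 + 0.43·0 = 0.57.
The second indifference gives u(1,639 kr) = 0.36·u(2,040 kr) + 0.64·u(0 kr) = 0.36·0.57 + 0.64·0.00 = 0.2052.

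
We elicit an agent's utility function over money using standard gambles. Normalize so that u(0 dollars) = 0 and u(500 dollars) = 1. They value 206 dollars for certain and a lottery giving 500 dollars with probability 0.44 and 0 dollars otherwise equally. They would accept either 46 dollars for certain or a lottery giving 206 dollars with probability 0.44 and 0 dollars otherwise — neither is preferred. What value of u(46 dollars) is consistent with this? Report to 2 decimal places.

0.19

The first gamble pins u(206 dollars): it must equal 0.44·1 + 0.56·0 = 0.44.
Then u(46 dollars) = 0.44·u(206 dollars) + 0.56·u(0 dollars) = 0.44·0.44 + 0.56·0.00 = 0.1936.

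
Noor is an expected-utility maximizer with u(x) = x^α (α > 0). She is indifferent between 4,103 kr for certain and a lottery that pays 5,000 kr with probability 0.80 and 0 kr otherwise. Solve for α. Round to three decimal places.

EU(lottery) = 0.80·5000^α + 0.20·0 = 0.80·5000^α.
Indifference: 4103^α = 0.80·5000^α, so (4103/5000)^α = 0.80.
Taking logs: α·ln(4103/5000) = ln(0.80), so α = -0.223144 / -0.197719 ≈ 1.129.

α ≈ 1.129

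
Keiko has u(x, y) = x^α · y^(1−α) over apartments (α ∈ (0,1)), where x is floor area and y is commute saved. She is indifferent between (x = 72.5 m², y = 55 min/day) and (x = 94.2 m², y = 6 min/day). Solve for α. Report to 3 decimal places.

Indifference: 72.5^α · 55^(1−α) = 94.2^α · 6^(1−α).
Rearrange to (72.5/94.2)^α = (6/55)^(1−α) and take logs: α·-0.261834 = (1−α)·-2.215574.
Thus α·(-2.477408) = -2.215574, so α = -2.215574/-2.477408 ≈ 0.894.

α ≈ 0.894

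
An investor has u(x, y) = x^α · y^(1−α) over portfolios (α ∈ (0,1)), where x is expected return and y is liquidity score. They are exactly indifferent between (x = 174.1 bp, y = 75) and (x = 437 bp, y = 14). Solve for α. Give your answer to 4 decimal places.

Indifference: 174.1^α · 75^(1−α) = 437^α · 14^(1−α).
(174.1/437)^α = (14/75)^(1−α); take logs: α·ln(174.1/437) = (1−α)·ln(14/75), i.e. α·-0.9203033 = (1−α)·-1.6784308.
So α/(1−α) = (-1.6784308)/(-0.9203033) = 1.8237801, and α = 1.8237801/2.8237801 ≈ 0.6459.

α ≈ 0.6459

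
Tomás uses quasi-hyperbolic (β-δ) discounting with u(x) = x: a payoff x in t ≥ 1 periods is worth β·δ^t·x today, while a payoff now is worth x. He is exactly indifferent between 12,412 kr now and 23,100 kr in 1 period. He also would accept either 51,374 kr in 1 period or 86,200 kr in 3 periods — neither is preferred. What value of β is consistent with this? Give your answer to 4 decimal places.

From the later pair, β·δ^1·51374 = β·δ^3·86200; dividing through, δ^2 = 51374/86200 = 0.59599, so δ = 0.77200.
Now use the now-vs-future pair: 12412 = β·δ·23100 gives β = 12412/(0.77200·23100) ≈ 0.6960.

β ≈ 0.6960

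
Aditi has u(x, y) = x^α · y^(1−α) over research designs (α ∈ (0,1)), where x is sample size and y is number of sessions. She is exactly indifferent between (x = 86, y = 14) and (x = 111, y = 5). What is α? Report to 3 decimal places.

α ≈ 0.801

The Cobb–Douglas utilities coincide, so 86^α·14^(1−α) = 111^α·5^(1−α).
Taking logs: α·ln 86 + (1−α)·ln 14 = α·ln 111 + (1−α)·ln 5, i.e. α·-0.255183 = (1−α)·-1.029619.
With A = -0.255183 and B = -1.029619: α·A = (1−α)·B, so α = B/(A+B) = -1.029619/-1.284802 ≈ 0.801.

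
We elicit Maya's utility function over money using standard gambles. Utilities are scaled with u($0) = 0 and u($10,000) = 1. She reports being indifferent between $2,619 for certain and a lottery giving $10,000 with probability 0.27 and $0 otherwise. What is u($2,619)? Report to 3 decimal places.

0.270

By the standard-gamble method, u($2,619) is just the indifference probability on the best outcome: 0.27.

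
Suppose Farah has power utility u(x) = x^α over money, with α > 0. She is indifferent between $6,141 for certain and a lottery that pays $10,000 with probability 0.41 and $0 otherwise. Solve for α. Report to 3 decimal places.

α ≈ 1.829

EU(lottery) = 0.41·10000^α + 0.59·0 = 0.41·10000^α.
Setting u(6141) equal to that: 6141^α = 0.41·10000^α ⇒ (6141/10000)^α = 0.41.
Take logs: α = ln 0.41 / ln(6141/10000) ≈ 1.82855.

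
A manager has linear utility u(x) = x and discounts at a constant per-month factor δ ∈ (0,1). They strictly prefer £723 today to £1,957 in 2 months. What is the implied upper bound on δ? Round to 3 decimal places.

The preference means 723 > δ^2·1957.
Dividing by 1957: δ^2 < 0.36944. Both sides are positive, so the square root keeps the direction.
δ < (723/1957)^(1/2) ≈ 0.608.

δ < 0.608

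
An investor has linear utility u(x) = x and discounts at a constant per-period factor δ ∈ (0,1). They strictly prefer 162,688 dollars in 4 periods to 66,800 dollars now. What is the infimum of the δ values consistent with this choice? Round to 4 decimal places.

δ > 0.8005

The preference means 66800 < δ^4·162688.
So δ^4 > 66800/162688 = 0.41060; taking the 4th root of both positive sides preserves the inequality.
δ > 0.41060^(1/4) = 0.8005.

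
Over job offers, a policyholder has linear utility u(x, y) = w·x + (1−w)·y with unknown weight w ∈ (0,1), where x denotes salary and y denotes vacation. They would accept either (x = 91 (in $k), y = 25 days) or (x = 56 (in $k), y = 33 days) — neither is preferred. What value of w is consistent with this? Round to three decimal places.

Equating utilities: w·91 + (1−w)·25 = w·56 + (1−w)·33.
Rearranging, 35·w − 8·(1−w) = 0.
The marginal rate of substitution is 8/35, so w = 8/(35+8) = 0.186.

w = 0.186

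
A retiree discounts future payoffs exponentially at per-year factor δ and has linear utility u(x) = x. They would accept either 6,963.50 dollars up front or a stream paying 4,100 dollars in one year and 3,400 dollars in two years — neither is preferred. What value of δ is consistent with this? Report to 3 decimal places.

δ ≈ 0.950

Equating present values: 6963.50 = 4100δ + 3400δ².
That is, 3400δ² + 4100δ − 6963.50 = 0, a quadratic in δ.
By the quadratic formula (taking the positive root), δ = (−4100 + √111513600.00) / 6800 ≈ 0.950.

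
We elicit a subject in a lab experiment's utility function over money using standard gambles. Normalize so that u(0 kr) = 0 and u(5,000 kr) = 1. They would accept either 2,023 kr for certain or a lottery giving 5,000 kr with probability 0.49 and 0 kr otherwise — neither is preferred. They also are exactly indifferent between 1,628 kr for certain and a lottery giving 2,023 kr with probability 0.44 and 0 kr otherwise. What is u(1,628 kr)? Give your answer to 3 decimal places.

From the first indifference, u(2,023 kr) = 0.49·u(5,000 kr) + 0.51·u(0 kr) = 0.49·1 + 0.51·0 = 0.49.
The second indifference gives u(1,628 kr) = 0.44·u(2,023 kr) + 0.56·u(0 kr) = 0.44·0.49 + 0.56·0.00 = 0.2156.

0.216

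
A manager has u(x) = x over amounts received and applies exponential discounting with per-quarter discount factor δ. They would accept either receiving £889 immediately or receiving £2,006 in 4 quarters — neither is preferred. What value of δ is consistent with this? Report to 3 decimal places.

Indifference means u(889) = δ^4 · u(2006), so δ^4 = u(889)/u(2006).
With u(x) = x: δ^4 = 889/2006 = 0.44317.
Taking the 4th root: δ = 0.44317^(1/4) ≈ 0.816.

δ ≈ 0.816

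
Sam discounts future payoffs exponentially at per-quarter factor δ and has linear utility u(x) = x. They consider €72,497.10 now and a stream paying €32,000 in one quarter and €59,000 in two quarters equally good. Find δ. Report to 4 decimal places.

δ ≈ 0.8700

Present value of the stream is 32000·δ + 59000·δ². Indifference gives 32000δ + 59000δ² = 72497.10.
That is, 59000δ² + 32000δ − 72497.10 = 0, a quadratic in δ.
By the quadratic formula (taking the positive root), δ = (−32000 + √18133315600.00) / 118000 ≈ 0.8700.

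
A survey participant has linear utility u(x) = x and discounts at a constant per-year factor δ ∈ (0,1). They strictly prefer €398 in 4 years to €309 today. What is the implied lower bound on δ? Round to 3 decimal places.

The preference means 309 < δ^4·398.
Hence δ^4 > 309/398 = 0.77638, and x ↦ x^(1/4) is increasing on (0,∞).
δ > 0.77638^(1/4) = 0.939.

δ > 0.939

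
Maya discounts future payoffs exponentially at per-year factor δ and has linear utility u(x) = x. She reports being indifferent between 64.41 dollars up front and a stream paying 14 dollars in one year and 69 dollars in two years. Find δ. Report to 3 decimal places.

The stream is worth 14δ + 69δ² today, so 14δ + 69δ² = 64.41.
That is, 69δ² + 14δ − 64.41 = 0, a quadratic in δ.
δ = (−14 + √(14² + 4·69·64.41)) / (2·69) = (−14 + √17973.16) / 138 ≈ 0.870.

δ ≈ 0.870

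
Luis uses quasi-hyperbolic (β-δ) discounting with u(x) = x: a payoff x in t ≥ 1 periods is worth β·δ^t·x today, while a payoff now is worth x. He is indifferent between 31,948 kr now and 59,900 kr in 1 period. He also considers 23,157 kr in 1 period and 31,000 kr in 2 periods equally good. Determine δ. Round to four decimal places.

δ ≈ 0.7470

Both payoffs in the second observation are in the future, so β drops out: δ^1·23157 = δ^2·31000 ⇒ δ = 23157/31000 = 0.74700.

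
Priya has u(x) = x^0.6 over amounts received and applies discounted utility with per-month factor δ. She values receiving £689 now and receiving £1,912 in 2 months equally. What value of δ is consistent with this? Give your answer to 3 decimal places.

δ ≈ 0.736

Indifference means u(689) = δ^2 · u(1912), so δ^2 = u(689)/u(1912).
Since u(x) = x^0.6, δ^2 = (689/1912)^0.6 = 0.36036^0.6 = 0.54205.
So δ = 0.54205^(1/2) ≈ 0.736.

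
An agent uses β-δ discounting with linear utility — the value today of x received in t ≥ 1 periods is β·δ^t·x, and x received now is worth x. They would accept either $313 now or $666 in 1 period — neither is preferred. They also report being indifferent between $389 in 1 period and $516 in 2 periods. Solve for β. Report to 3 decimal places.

Both payoffs in the second observation are in the future, so β drops out: δ^1·389 = δ^2·516 ⇒ δ = 389/516 = 0.75388.
The first indifference: 313 = β·δ·666, so β = 313/(δ·666) = 313/(0.75388·666) ≈ 0.623.

β ≈ 0.623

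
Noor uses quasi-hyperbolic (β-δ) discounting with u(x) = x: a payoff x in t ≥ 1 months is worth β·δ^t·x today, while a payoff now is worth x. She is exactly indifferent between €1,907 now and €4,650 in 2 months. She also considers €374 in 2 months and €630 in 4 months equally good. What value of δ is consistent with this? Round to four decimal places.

From the later pair, β·δ^2·374 = β·δ^4·630; dividing through, δ^2 = 374/630 = 0.59365, so δ = 0.77049.

δ ≈ 0.7705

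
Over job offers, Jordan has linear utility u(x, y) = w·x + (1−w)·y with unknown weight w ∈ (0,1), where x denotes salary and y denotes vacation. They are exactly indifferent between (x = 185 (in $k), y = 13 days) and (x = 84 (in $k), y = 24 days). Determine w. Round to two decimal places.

w = 0.10

u(185,13) = u(84,24) means w·185 + (1−w)·13 = w·84 + (1−w)·24.
Collecting terms: w·101 = (1−w)·11.
So w/(1−w) = 11/101 = 0.1089, giving w = 11/(101+11) = 0.10.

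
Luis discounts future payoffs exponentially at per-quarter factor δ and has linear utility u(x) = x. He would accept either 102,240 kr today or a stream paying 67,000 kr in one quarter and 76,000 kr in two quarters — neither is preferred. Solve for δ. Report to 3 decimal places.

Present value of the stream is 67000·δ + 76000·δ². Indifference gives 67000δ + 76000δ² = 102240.
That is, 76000δ² + 67000δ − 102240 = 0, a quadratic in δ.
The positive root is δ = [−67000 + √(67000² + 4·76000·102240)] / (2·76000) = (−67000 + 188600.000)/152000 ≈ 0.800.

δ ≈ 0.800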